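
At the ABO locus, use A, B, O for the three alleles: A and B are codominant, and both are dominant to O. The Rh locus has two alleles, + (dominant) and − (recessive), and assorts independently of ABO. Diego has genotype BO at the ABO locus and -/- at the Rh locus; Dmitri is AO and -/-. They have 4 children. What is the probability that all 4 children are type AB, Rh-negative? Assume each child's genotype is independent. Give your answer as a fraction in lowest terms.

ABO cross BO × AO → 1/4 O, 1/4 A, 1/4 B, 1/4 AB.
Rh cross -/- × -/- → 1 Rh-; so P(type AB, Rh-negative) = 1/4 × 1 = 1/4 per child.
All 4 independent: (1/4)^4 = 1/256.

1/256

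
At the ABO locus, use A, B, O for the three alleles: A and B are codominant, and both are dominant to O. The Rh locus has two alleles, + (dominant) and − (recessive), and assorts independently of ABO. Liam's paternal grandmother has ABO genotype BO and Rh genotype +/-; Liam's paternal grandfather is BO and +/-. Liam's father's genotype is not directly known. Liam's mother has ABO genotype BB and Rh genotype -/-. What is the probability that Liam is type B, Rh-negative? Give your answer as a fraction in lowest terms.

1/2

Liam's father's ABO genotype from BO × BO: 1/4 BB, 1/2 BO, 1/4 OO.
Crossing each possibility with the mother BB and summing P(type B): 1/4·1 + 1/2·1 + 1/4·1 = 1.
Similarly for Rh via the father's Rh distribution: P(Rh-) = 1/2.
Independent loci: 1 × 1/2 = 1/2.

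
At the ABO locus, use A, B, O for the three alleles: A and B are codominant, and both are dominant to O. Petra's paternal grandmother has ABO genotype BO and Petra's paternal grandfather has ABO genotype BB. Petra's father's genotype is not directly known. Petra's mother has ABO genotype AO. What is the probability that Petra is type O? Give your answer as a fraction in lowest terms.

Petra's father's ABO genotype from BO × BB: 1/2 BB, 1/2 BO.
Crossing each possibility with the mother AO and summing P(type O): 1/2·0 + 1/2·1/4 = 1/8.

1/8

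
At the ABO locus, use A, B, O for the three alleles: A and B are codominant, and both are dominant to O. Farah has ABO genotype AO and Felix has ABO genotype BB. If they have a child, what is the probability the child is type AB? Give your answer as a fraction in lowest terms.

ABO cross AO × BB → offspring phenotypes: 1/2 B, 1/2 AB.
So P(type AB) = 1/2.

1/2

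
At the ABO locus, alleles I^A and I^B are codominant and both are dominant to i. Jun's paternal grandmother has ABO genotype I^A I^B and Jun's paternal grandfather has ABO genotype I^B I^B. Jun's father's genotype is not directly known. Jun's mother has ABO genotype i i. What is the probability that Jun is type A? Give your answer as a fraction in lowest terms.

1/4

Jun's father's ABO genotype from I^A I^B × I^B I^B: 1/2 I^A I^B, 1/2 I^B I^B.
Crossing each possibility with the mother i i and summing P(type A): 1/2·1/2 + 1/2·0 = 1/4.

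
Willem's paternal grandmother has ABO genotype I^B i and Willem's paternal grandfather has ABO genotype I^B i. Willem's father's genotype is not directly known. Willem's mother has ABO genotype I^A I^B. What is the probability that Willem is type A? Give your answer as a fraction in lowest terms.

1/4

Willem's father's ABO genotype from I^B i × I^B i: 1/4 I^B I^B, 1/2 I^B i, 1/4 i i.
Crossing each possibility with the mother I^A I^B and summing P(type A): 1/4·0 + 1/2·1/4 + 1/4·1/2 = 1/4.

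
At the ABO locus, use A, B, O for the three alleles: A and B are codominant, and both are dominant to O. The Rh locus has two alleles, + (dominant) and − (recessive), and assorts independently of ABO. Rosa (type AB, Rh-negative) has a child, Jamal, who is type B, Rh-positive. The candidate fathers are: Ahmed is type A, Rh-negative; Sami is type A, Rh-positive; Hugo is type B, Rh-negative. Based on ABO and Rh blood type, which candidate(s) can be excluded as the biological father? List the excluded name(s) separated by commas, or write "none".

Ahmed, Hugo

A candidate is excluded only if no genotype consistent with his phenotype could produce a type B, Rh-positive child with a type AB, Rh-negative mother.
Ahmed (type A, Rh-): no genotype consistent with that phenotype can produce a type-B Rh+ child with a type-AB mother.
Hugo (type B, Rh-): no genotype consistent with that phenotype can produce a type-B Rh+ child with a type-AB mother.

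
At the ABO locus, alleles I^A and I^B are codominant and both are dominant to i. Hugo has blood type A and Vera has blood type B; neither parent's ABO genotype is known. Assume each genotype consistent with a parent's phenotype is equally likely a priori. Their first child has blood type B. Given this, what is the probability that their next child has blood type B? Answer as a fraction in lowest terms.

Possible genotypes: Hugo ∈ {I^A I^A, I^A i}; Vera ∈ {I^B I^B, I^B i}.
Weight each parental genotype pair by prior × P(type-B child):
  I^A i × I^B I^B: posterior weight 2/3; P(next child type B) = 1/2.
  I^A i × I^B i: posterior weight 1/3; P(next child type B) = 1/4.
Weighted sum = 5/12.

5/12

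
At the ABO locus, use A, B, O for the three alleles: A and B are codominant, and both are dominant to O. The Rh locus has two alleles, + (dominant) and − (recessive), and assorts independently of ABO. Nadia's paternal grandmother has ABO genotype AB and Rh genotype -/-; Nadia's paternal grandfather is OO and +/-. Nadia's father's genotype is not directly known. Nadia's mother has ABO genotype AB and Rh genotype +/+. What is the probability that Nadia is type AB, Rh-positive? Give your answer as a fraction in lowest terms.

Nadia's father's ABO genotype from AB × OO: 1/2 AO, 1/2 BO.
Crossing each possibility with the mother AB and summing P(type AB): 1/2·1/4 + 1/2·1/4 = 1/4.
Similarly for Rh via the father's Rh distribution: P(Rh+) = 1.
Independent loci: 1/4 × 1 = 1/4.

1/4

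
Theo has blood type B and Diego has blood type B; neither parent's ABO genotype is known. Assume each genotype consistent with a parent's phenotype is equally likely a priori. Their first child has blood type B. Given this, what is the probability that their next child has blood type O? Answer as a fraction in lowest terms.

Possible genotypes: Theo ∈ {I^B I^B, I^B i}; Diego ∈ {I^B I^B, I^B i}.
Weight each parental genotype pair by prior × P(type-B child):
  I^B I^B × I^B I^B: posterior weight 4/15; P(next child type O) = 0.
  I^B I^B × I^B i: posterior weight 4/15; P(next child type O) = 0.
  I^B i × I^B I^B: posterior weight 4/15; P(next child type O) = 0.
  I^B i × I^B i: posterior weight 1/5; P(next child type O) = 1/4.
Weighted sum = 1/20.

1/20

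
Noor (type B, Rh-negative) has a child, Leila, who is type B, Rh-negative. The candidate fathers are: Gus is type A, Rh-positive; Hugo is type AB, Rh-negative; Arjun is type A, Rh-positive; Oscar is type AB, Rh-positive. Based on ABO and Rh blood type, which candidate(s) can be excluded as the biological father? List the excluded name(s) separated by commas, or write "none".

A candidate is excluded only if no genotype consistent with his phenotype could produce a type B, Rh-negative child with a type B, Rh-negative mother.
Every candidate has at least one consistent genotype combination, so none can be excluded.

none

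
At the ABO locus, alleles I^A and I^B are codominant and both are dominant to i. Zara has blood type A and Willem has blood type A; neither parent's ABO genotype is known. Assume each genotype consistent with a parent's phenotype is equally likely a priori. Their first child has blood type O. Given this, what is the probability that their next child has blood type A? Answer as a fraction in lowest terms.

Possible genotypes: Zara ∈ {I^A I^A, I^A i}; Willem ∈ {I^A I^A, I^A i}.
Weight each parental genotype pair by prior × P(type-O child):
  I^A i × I^A i: posterior weight 1; P(next child type A) = 3/4.
Weighted sum = 3/4.

3/4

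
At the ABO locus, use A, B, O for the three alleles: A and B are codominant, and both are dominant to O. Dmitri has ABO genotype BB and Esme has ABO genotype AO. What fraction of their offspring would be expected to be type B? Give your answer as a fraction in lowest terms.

1/2

ABO cross BB × AO → offspring phenotypes: 1/2 B, 1/2 AB.
So P(type B) = 1/2.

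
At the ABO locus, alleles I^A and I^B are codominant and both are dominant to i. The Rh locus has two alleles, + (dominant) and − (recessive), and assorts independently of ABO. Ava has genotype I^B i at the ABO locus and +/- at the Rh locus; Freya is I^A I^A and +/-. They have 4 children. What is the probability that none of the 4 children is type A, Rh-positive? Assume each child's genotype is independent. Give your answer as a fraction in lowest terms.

625/4096

ABO cross I^B i × I^A I^A → 1/2 A, 1/2 AB.
Rh cross +/- × +/- → 3/4 Rh+, 1/4 Rh-; so P(type A, Rh-positive) = 1/2 × 3/4 = 3/8 per child.
P(not type A, Rh-positive) = 5/8 for one child; (5/8)^4 = 625/4096.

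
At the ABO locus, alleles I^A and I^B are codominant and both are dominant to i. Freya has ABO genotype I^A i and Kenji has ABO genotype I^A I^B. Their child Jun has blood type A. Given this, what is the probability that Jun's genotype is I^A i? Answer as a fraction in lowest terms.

Cross I^A i × I^A I^B → 1/4 I^A I^A, 1/4 I^A I^B, 1/4 I^A i, 1/4 I^B i.
Type-A genotypes among offspring: I^A I^A (1/4), I^A i (1/4); total 1/2.
P(I^A i | type A) = (1/4) / (1/2) = 1/2.

1/2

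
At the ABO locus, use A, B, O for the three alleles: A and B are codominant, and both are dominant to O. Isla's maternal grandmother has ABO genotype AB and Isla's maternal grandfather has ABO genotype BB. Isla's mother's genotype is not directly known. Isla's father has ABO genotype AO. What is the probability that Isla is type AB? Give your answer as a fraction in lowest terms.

Isla's mother's ABO genotype from AB × BB: 1/2 AB, 1/2 BB.
Crossing each possibility with the father AO and summing P(type AB): 1/2·1/4 + 1/2·1/2 = 3/8.

3/8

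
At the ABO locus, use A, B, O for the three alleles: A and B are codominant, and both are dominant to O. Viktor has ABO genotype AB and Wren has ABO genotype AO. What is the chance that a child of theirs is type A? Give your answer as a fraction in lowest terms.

1/2

ABO cross AB × AO → offspring phenotypes: 1/2 A, 1/4 B, 1/4 AB.
So P(type A) = 1/2.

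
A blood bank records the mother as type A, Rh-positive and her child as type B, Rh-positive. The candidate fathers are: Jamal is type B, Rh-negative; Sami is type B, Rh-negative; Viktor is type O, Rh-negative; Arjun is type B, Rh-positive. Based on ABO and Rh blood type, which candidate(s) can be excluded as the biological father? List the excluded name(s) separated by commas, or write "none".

Viktor

A candidate is excluded only if no genotype consistent with his phenotype could produce a type B, Rh-positive child with a type A, Rh-positive mother.
Viktor (type O, Rh-): no genotype consistent with that phenotype can produce a type-B Rh+ child with a type-A mother.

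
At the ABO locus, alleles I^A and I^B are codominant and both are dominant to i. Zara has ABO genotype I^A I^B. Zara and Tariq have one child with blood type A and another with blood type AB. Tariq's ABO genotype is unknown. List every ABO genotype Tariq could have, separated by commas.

I^A I^A, I^A I^B, I^A i, I^B i

For each candidate genotype of Tariq, check whether crossing it with I^A I^B can produce every observed child phenotype.
  I^A I^A → possible child types {A, AB} ✓
  I^A I^B → possible child types {A, B, AB} ✓
  I^A i → possible child types {A, B, AB} ✓
  I^B I^B → possible child types {B, AB} ✗
  I^B i → possible child types {A, B, AB} ✓
  i i → possible child types {A, B} ✗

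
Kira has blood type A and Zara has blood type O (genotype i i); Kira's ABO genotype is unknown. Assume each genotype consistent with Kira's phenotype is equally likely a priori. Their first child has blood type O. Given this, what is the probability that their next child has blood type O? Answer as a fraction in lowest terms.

1/2

Possible genotypes: Kira ∈ {I^A I^A, I^A i}; Zara ∈ {i i}.
Weight each parental genotype pair by prior × P(type-O child):
  I^A i × i i: posterior weight 1; P(next child type O) = 1/2.
Weighted sum = 1/2.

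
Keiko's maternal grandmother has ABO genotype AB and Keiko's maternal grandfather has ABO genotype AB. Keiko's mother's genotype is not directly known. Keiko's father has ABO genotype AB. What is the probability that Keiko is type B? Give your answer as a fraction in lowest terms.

Keiko's mother's ABO genotype from AB × AB: 1/4 AA, 1/2 AB, 1/4 BB.
Crossing each possibility with the father AB and summing P(type B): 1/4·0 + 1/2·1/4 + 1/4·1/2 = 1/4.

1/4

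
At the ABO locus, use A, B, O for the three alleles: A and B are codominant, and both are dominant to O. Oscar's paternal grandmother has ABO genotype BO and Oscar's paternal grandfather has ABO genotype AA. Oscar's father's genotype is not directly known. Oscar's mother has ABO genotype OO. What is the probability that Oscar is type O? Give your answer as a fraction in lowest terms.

1/4

Oscar's father's ABO genotype from BO × AA: 1/2 AB, 1/2 AO.
Crossing each possibility with the mother OO and summing P(type O): 1/2·0 + 1/2·1/2 = 1/4.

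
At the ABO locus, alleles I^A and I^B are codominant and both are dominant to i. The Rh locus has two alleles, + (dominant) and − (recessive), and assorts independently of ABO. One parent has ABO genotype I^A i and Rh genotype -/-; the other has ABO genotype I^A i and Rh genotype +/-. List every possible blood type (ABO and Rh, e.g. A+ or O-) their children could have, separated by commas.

Gametes from I^A i × I^A i give offspring ABO genotypes I^A I^A, I^A i, i i, i.e. phenotypes O, A.
Rh cross -/- × +/- → phenotypes Rh+, Rh-.
Combining independently: O+, O-, A+, A-.

O+, O-, A+, A-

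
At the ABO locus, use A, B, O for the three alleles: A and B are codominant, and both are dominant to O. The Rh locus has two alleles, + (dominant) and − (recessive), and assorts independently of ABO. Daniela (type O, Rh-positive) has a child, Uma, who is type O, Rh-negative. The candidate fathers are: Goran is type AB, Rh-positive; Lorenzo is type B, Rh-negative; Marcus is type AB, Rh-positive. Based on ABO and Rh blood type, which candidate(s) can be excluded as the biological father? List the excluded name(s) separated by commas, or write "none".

Goran, Marcus

A candidate is excluded only if no genotype consistent with his phenotype could produce a type O, Rh-negative child with a type O, Rh-positive mother.
Goran (type AB, Rh+): no genotype consistent with that phenotype can produce a type-O Rh- child with a type-O mother.
Marcus (type AB, Rh+): no genotype consistent with that phenotype can produce a type-O Rh- child with a type-O mother.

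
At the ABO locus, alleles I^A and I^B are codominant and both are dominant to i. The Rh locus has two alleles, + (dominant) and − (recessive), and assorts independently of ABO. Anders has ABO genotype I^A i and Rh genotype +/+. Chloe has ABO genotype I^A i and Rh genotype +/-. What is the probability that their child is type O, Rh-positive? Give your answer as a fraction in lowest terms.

ABO cross I^A i × I^A i → offspring phenotypes: 1/4 O, 3/4 A.
Rh cross +/+ × +/- → 1 Rh+.
Independent loci: P(type O, Rh-positive) = 1/4 × 1 = 1/4.

1/4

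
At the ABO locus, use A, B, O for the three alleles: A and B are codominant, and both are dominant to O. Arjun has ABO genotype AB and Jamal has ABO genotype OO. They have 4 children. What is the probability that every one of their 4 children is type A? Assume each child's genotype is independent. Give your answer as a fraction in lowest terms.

ABO cross AB × OO → 1/2 A, 1/2 B.
So P(type A) = 1/2 per child.
All 4 independent: (1/2)^4 = 1/16.

1/16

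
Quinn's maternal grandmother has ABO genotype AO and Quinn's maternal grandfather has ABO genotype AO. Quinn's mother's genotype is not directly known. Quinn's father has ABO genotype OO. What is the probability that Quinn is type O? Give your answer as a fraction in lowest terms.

Quinn's mother's ABO genotype from AO × AO: 1/4 AA, 1/2 AO, 1/4 OO.
Crossing each possibility with the father OO and summing P(type O): 1/4·0 + 1/2·1/2 + 1/4·1 = 1/2.

1/2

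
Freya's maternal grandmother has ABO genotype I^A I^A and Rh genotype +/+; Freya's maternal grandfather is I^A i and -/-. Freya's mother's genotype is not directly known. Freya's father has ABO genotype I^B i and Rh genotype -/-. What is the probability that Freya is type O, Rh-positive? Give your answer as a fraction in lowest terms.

1/16

Freya's mother's ABO genotype from I^A I^A × I^A i: 1/2 I^A I^A, 1/2 I^A i.
Crossing each possibility with the father I^B i and summing P(type O): 1/2·0 + 1/2·1/4 = 1/8.
Similarly for Rh via the mother's Rh distribution: P(Rh+) = 1/2.
Independent loci: 1/8 × 1/2 = 1/16.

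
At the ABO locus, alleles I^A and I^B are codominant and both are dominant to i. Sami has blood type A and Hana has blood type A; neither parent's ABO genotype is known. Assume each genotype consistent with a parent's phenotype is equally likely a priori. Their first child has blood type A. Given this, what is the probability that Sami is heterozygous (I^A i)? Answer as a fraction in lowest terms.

7/15

Possible genotypes: Sami ∈ {I^A I^A, I^A i}; Hana ∈ {I^A I^A, I^A i}.
Weight each parental genotype pair by prior × P(type-A child):
  I^A I^A × I^A I^A: posterior weight 4/15.
  I^A I^A × I^A i: posterior weight 4/15.
  I^A i × I^A I^A: posterior weight 4/15.
  I^A i × I^A i: posterior weight 1/5.
Sum the posterior weight over pairs where Sami is I^A i: 7/15.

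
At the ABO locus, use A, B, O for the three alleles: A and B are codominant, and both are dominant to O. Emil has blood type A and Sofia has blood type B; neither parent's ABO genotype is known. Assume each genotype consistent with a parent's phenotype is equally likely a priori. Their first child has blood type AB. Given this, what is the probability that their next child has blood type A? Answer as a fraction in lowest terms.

5/36

Possible genotypes: Emil ∈ {AA, AO}; Sofia ∈ {BB, BO}.
Weight each parental genotype pair by prior × P(type-AB child):
  AA × BB: posterior weight 4/9; P(next child type A) = 0.
  AA × BO: posterior weight 2/9; P(next child type A) = 1/2.
  AO × BB: posterior weight 2/9; P(next child type A) = 0.
  AO × BO: posterior weight 1/9; P(next child type A) = 1/4.
Weighted sum = 5/36.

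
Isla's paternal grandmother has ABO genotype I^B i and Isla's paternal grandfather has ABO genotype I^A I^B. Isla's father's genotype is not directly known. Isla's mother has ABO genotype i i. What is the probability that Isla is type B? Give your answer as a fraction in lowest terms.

Isla's father's ABO genotype from I^B i × I^A I^B: 1/4 I^A I^B, 1/4 I^A i, 1/4 I^B I^B, 1/4 I^B i.
Crossing each possibility with the mother i i and summing P(type B): 1/4·1/2 + 1/4·0 + 1/4·1 + 1/4·1/2 = 1/2.

1/2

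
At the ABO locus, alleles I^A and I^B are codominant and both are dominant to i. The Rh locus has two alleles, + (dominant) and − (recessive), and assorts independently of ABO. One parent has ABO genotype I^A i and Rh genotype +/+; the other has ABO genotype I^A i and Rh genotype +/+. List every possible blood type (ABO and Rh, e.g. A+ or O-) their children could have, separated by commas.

O+, A+

Gametes from I^A i × I^A i give offspring ABO genotypes I^A I^A, I^A i, i i, i.e. phenotypes O, A.
Rh cross +/+ × +/+ → phenotypes Rh+.
Combining independently: O+, A+.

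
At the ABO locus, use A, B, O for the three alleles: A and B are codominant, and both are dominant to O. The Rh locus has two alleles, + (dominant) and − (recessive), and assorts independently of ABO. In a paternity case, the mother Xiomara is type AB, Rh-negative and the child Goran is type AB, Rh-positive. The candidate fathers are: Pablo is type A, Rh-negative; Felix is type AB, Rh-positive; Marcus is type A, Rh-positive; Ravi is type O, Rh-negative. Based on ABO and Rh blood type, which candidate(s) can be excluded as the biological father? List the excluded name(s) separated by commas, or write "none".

A candidate is excluded only if no genotype consistent with his phenotype could produce a type AB, Rh-positive child with a type AB, Rh-negative mother.
Pablo (type A, Rh-): no genotype consistent with that phenotype can produce a type-AB Rh+ child with a type-AB mother.
Ravi (type O, Rh-): no genotype consistent with that phenotype can produce a type-AB Rh+ child with a type-AB mother.

Pablo, Ravi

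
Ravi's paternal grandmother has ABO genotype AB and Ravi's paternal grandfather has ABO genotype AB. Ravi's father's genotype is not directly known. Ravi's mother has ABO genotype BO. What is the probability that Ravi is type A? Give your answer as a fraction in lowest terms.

Ravi's father's ABO genotype from AB × AB: 1/4 AA, 1/2 AB, 1/4 BB.
Crossing each possibility with the mother BO and summing P(type A): 1/4·1/2 + 1/2·1/4 + 1/4·0 = 1/4.

1/4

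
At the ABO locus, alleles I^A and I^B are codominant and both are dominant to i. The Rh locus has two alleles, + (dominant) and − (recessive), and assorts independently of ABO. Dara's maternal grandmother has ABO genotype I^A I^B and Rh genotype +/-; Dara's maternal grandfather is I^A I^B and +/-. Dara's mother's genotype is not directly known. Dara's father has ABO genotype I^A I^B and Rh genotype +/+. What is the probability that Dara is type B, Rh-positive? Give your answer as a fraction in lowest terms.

1/4

Dara's mother's ABO genotype from I^A I^B × I^A I^B: 1/4 I^A I^A, 1/2 I^A I^B, 1/4 I^B I^B.
Crossing each possibility with the father I^A I^B and summing P(type B): 1/4·0 + 1/2·1/4 + 1/4·1/2 = 1/4.
Similarly for Rh via the mother's Rh distribution: P(Rh+) = 1.
Independent loci: 1/4 × 1 = 1/4.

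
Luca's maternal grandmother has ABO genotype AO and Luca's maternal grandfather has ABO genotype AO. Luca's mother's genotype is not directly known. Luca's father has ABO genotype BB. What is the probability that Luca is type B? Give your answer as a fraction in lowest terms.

1/2

Luca's mother's ABO genotype from AO × AO: 1/4 AA, 1/2 AO, 1/4 OO.
Crossing each possibility with the father BB and summing P(type B): 1/4·0 + 1/2·1/2 + 1/4·1 = 1/2.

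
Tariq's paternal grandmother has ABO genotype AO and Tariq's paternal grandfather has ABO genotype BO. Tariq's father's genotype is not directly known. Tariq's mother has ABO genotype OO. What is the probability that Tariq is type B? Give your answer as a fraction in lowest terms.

Tariq's father's ABO genotype from AO × BO: 1/4 AB, 1/4 AO, 1/4 BO, 1/4 OO.
Crossing each possibility with the mother OO and summing P(type B): 1/4·1/2 + 1/4·0 + 1/4·1/2 + 1/4·0 = 1/4.

1/4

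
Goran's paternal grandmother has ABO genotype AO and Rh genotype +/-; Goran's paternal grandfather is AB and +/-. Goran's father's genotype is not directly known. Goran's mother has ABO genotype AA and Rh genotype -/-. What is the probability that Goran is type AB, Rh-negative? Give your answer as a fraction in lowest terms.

1/8

Goran's father's ABO genotype from AO × AB: 1/4 AA, 1/4 AB, 1/4 AO, 1/4 BO.
Crossing each possibility with the mother AA and summing P(type AB): 1/4·0 + 1/4·1/2 + 1/4·0 + 1/4·1/2 = 1/4.
Similarly for Rh via the father's Rh distribution: P(Rh-) = 1/2.
Independent loci: 1/4 × 1/2 = 1/8.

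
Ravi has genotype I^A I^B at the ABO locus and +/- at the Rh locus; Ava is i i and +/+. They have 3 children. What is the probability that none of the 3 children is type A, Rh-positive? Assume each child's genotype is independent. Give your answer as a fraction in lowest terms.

ABO cross I^A I^B × i i → 1/2 A, 1/2 B.
Rh cross +/- × +/+ → 1 Rh+; so P(type A, Rh-positive) = 1/2 × 1 = 1/2 per child.
P(not type A, Rh-positive) = 1/2 for one child; (1/2)^3 = 1/8.

1/8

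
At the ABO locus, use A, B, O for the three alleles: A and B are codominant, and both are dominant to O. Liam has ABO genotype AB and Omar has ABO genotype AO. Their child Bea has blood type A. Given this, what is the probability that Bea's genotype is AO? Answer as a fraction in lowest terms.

1/2

Cross AB × AO → 1/4 AA, 1/4 AB, 1/4 AO, 1/4 BO.
Type-A genotypes among offspring: AA (1/4), AO (1/4); total 1/2.
P(AO | type A) = (1/4) / (1/2) = 1/2.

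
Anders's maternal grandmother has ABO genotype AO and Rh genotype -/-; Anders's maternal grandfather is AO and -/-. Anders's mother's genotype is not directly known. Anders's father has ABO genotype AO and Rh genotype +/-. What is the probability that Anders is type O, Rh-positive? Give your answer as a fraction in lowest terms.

1/8

Anders's mother's ABO genotype from AO × AO: 1/4 AA, 1/2 AO, 1/4 OO.
Crossing each possibility with the father AO and summing P(type O): 1/4·0 + 1/2·1/4 + 1/4·1/2 = 1/4.
Similarly for Rh via the mother's Rh distribution: P(Rh+) = 1/2.
Independent loci: 1/4 × 1/2 = 1/8.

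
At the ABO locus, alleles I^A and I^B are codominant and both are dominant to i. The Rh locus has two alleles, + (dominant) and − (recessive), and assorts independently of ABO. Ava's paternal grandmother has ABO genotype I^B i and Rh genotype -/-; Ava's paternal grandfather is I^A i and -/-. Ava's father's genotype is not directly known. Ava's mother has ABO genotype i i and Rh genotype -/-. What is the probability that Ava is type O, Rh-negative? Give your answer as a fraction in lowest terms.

1/2

Ava's father's ABO genotype from I^B i × I^A i: 1/4 I^A I^B, 1/4 I^A i, 1/4 I^B i, 1/4 i i.
Crossing each possibility with the mother i i and summing P(type O): 1/4·0 + 1/4·1/2 + 1/4·1/2 + 1/4·1 = 1/2.
Similarly for Rh via the father's Rh distribution: P(Rh-) = 1.
Independent loci: 1/2 × 1 = 1/2.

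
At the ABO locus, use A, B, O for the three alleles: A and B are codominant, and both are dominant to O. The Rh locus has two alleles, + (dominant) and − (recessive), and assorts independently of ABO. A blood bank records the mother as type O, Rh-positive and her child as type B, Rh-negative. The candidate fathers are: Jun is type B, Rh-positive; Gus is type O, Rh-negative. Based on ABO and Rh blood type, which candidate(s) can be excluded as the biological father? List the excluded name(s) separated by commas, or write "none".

Gus

A candidate is excluded only if no genotype consistent with his phenotype could produce a type B, Rh-negative child with a type O, Rh-positive mother.
Gus (type O, Rh-): no genotype consistent with that phenotype can produce a type-B Rh- child with a type-O mother.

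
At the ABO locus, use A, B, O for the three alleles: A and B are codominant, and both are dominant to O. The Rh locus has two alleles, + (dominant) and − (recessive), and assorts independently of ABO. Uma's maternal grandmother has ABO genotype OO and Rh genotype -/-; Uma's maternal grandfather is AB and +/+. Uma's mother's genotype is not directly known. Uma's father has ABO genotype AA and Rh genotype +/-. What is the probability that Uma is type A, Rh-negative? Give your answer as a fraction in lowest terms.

3/16

Uma's mother's ABO genotype from OO × AB: 1/2 AO, 1/2 BO.
Crossing each possibility with the father AA and summing P(type A): 1/2·1 + 1/2·1/2 = 3/4.
Similarly for Rh via the mother's Rh distribution: P(Rh-) = 1/4.
Independent loci: 3/4 × 1/4 = 3/16.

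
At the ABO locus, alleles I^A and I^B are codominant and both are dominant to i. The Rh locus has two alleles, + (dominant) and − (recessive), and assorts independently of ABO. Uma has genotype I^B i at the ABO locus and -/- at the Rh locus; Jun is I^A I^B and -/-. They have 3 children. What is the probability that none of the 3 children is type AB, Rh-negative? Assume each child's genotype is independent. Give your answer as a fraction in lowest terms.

27/64

ABO cross I^B i × I^A I^B → 1/4 A, 1/2 B, 1/4 AB.
Rh cross -/- × -/- → 1 Rh-; so P(type AB, Rh-negative) = 1/4 × 1 = 1/4 per child.
P(not type AB, Rh-negative) = 3/4 for one child; (3/4)^3 = 27/64.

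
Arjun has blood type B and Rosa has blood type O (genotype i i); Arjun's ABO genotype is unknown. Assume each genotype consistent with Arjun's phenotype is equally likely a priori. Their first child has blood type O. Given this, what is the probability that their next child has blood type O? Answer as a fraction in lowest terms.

Possible genotypes: Arjun ∈ {I^B I^B, I^B i}; Rosa ∈ {i i}.
Weight each parental genotype pair by prior × P(type-O child):
  I^B i × i i: posterior weight 1; P(next child type O) = 1/2.
Weighted sum = 1/2.

1/2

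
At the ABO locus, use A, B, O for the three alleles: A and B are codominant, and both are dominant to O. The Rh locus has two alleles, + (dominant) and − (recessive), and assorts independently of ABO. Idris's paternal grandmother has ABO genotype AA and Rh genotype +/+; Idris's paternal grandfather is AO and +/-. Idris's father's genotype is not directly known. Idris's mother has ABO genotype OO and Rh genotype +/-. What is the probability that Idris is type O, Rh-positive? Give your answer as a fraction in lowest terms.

Idris's father's ABO genotype from AA × AO: 1/2 AA, 1/2 AO.
Crossing each possibility with the mother OO and summing P(type O): 1/2·0 + 1/2·1/2 = 1/4.
Similarly for Rh via the father's Rh distribution: P(Rh+) = 7/8.
Independent loci: 1/4 × 7/8 = 7/32.

7/32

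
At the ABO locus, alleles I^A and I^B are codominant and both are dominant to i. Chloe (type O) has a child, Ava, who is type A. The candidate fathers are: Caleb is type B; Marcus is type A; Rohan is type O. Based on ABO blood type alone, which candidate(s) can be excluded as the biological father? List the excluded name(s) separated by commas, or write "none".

A candidate is excluded only if no genotype consistent with his phenotype could produce a type A child with a type O mother.
Caleb (type B): no genotype consistent with that phenotype can produce a type-A child with a type-O mother.
Rohan (type O): no genotype consistent with that phenotype can produce a type-A child with a type-O mother.

Caleb, Rohan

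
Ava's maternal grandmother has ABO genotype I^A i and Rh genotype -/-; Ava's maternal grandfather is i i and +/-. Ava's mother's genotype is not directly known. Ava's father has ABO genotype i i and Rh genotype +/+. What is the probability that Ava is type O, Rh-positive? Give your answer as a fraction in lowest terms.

Ava's mother's ABO genotype from I^A i × i i: 1/2 I^A i, 1/2 i i.
Crossing each possibility with the father i i and summing P(type O): 1/2·1/2 + 1/2·1 = 3/4.
Similarly for Rh via the mother's Rh distribution: P(Rh+) = 1.
Independent loci: 3/4 × 1 = 3/4.

3/4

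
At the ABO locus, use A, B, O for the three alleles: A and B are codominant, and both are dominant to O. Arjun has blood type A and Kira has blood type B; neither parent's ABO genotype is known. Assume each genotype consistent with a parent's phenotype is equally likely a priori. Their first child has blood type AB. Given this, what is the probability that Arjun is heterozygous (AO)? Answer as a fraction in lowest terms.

Possible genotypes: Arjun ∈ {AA, AO}; Kira ∈ {BB, BO}.
Weight each parental genotype pair by prior × P(type-AB child):
  AA × BB: posterior weight 4/9.
  AA × BO: posterior weight 2/9.
  AO × BB: posterior weight 2/9.
  AO × BO: posterior weight 1/9.
Sum the posterior weight over pairs where Arjun is AO: 1/3.

1/3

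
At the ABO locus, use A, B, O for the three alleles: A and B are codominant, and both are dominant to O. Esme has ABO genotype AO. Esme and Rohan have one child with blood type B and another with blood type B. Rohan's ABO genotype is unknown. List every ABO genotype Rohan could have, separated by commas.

For each candidate genotype of Rohan, check whether crossing it with AO can produce every observed child phenotype.
  AA → possible child types {A} ✗
  AB → possible child types {A, B, AB} ✓
  AO → possible child types {O, A} ✗
  BB → possible child types {B, AB} ✓
  BO → possible child types {O, A, B, AB} ✓
  OO → possible child types {O, A} ✗

AB, BB, BO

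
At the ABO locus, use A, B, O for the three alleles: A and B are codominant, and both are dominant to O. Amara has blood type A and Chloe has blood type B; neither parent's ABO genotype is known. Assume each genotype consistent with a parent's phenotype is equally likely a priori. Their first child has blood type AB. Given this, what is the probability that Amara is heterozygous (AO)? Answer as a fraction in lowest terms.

1/3

Possible genotypes: Amara ∈ {AA, AO}; Chloe ∈ {BB, BO}.
Weight each parental genotype pair by prior × P(type-AB child):
  AA × BB: posterior weight 4/9.
  AA × BO: posterior weight 2/9.
  AO × BB: posterior weight 2/9.
  AO × BO: posterior weight 1/9.
Sum the posterior weight over pairs where Amara is AO: 1/3.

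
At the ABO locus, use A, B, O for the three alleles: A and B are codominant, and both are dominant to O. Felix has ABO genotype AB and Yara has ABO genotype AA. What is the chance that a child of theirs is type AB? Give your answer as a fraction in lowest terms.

ABO cross AB × AA → offspring phenotypes: 1/2 A, 1/2 AB.
So P(type AB) = 1/2.

1/2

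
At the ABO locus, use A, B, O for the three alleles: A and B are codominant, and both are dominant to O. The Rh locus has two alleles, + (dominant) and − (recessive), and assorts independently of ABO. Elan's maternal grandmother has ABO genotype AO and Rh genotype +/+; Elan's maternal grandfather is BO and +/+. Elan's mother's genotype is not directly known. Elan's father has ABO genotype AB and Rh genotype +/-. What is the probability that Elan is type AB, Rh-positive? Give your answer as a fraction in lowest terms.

Elan's mother's ABO genotype from AO × BO: 1/4 AB, 1/4 AO, 1/4 BO, 1/4 OO.
Crossing each possibility with the father AB and summing P(type AB): 1/4·1/2 + 1/4·1/4 + 1/4·1/4 + 1/4·0 = 1/4.
Similarly for Rh via the mother's Rh distribution: P(Rh+) = 1.
Independent loci: 1/4 × 1 = 1/4.

1/4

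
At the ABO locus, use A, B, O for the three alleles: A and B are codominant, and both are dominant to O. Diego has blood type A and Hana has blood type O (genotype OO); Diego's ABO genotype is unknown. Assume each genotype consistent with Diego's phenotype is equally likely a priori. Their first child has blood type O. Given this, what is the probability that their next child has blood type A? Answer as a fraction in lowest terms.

Possible genotypes: Diego ∈ {AA, AO}; Hana ∈ {OO}.
Weight each parental genotype pair by prior × P(type-O child):
  AO × OO: posterior weight 1; P(next child type A) = 1/2.
Weighted sum = 1/2.

1/2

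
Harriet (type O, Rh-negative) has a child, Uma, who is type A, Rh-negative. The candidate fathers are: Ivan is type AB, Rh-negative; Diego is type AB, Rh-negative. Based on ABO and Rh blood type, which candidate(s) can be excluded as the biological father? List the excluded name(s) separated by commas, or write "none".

none

A candidate is excluded only if no genotype consistent with his phenotype could produce a type A, Rh-negative child with a type O, Rh-negative mother.
Every candidate has at least one consistent genotype combination, so none can be excluded.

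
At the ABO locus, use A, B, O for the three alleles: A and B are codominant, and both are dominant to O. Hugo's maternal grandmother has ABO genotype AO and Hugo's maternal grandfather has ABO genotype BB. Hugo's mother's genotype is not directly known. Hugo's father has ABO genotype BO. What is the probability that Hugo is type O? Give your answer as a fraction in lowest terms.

1/8

Hugo's mother's ABO genotype from AO × BB: 1/2 AB, 1/2 BO.
Crossing each possibility with the father BO and summing P(type O): 1/2·0 + 1/2·1/4 = 1/8.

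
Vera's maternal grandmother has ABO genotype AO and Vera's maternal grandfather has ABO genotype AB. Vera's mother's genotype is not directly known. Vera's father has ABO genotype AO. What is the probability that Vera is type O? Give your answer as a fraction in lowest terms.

Vera's mother's ABO genotype from AO × AB: 1/4 AA, 1/4 AB, 1/4 AO, 1/4 BO.
Crossing each possibility with the father AO and summing P(type O): 1/4·0 + 1/4·0 + 1/4·1/4 + 1/4·1/4 = 1/8.

1/8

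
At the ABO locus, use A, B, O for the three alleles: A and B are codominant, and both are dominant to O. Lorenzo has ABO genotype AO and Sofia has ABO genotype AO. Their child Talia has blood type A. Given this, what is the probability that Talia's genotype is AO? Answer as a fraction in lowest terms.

2/3

Cross AO × AO → 1/4 AA, 1/2 AO, 1/4 OO.
Type-A genotypes among offspring: AA (1/4), AO (1/2); total 3/4.
P(AO | type A) = (1/2) / (3/4) = 2/3.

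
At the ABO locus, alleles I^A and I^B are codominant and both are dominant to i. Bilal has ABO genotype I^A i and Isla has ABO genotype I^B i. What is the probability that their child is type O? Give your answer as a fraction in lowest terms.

1/4

ABO cross I^A i × I^B i → offspring phenotypes: 1/4 O, 1/4 A, 1/4 B, 1/4 AB.
So P(type O) = 1/4.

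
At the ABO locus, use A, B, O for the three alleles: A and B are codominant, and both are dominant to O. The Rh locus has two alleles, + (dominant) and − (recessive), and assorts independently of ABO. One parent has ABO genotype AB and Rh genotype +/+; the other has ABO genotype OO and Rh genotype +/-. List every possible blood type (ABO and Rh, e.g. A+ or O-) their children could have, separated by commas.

Gametes from AB × OO give offspring ABO genotypes AO, BO, i.e. phenotypes A, B.
Rh cross +/+ × +/- → phenotypes Rh+.
Combining independently: A+, B+.

A+, B+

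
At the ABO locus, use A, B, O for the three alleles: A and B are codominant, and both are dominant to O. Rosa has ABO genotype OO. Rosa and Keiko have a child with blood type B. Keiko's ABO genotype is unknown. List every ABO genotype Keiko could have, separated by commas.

For each candidate genotype of Keiko, check whether crossing it with OO can produce every observed child phenotype.
  AA → possible child types {A} ✗
  AB → possible child types {A, B} ✓
  AO → possible child types {O, A} ✗
  BB → possible child types {B} ✓
  BO → possible child types {O, B} ✓
  OO → possible child types {O} ✗

AB, BB, BO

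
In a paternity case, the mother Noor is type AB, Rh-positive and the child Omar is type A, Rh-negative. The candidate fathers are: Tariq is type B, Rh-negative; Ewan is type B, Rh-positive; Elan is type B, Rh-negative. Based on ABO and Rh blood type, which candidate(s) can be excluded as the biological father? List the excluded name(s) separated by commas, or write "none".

none

A candidate is excluded only if no genotype consistent with his phenotype could produce a type A, Rh-negative child with a type AB, Rh-positive mother.
Every candidate has at least one consistent genotype combination, so none can be excluded.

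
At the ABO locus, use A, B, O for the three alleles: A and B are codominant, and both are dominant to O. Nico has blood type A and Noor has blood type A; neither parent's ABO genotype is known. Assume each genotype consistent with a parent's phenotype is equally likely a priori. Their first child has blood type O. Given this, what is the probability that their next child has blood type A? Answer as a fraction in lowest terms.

3/4

Possible genotypes: Nico ∈ {AA, AO}; Noor ∈ {AA, AO}.
Weight each parental genotype pair by prior × P(type-O child):
  AO × AO: posterior weight 1; P(next child type A) = 3/4.
Weighted sum = 3/4.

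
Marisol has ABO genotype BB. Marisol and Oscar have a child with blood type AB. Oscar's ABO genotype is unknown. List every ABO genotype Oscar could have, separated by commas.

AA, AB, AO

For each candidate genotype of Oscar, check whether crossing it with BB can produce every observed child phenotype.
  AA → possible child types {AB} ✓
  AB → possible child types {B, AB} ✓
  AO → possible child types {B, AB} ✓
  BB → possible child types {B} ✗
  BO → possible child types {B} ✗
  OO → possible child types {B} ✗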